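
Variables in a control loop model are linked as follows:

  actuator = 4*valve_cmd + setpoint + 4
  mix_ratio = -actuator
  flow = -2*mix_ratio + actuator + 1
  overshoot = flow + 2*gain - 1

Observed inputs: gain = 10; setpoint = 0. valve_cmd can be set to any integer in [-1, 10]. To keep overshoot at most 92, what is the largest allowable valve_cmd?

Substituting into the actuator equation gives actuator = 4*valve_cmd + 4.
Substituting into the mix_ratio equation gives mix_ratio = -4*valve_cmd - 4.
Substituting into the flow equation gives flow = 12*valve_cmd + 13.
Substituting into the overshoot equation gives overshoot = 12*valve_cmd + 32.
Require 12*valve_cmd + 32 ≤ 92, so valve_cmd ≤ 5.
The largest integer in [-1, 10] satisfying this is 5.

valve_cmd = 5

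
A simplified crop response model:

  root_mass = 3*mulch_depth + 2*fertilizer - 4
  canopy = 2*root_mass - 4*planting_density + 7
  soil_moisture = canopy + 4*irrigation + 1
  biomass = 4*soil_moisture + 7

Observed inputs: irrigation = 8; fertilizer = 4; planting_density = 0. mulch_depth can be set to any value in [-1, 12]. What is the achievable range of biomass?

175 to 487

Substituting into the root_mass equation gives root_mass = 3*mulch_depth + 4.
So canopy = 6*mulch_depth + 15.
soil_moisture becomes 6*mulch_depth + 48.
This gives biomass = 24*mulch_depth + 199.
Linear in mulch_depth, so extremes are at the endpoints: mulch_depth = -1 gives biomass = 175; mulch_depth = 12 gives biomass = 487.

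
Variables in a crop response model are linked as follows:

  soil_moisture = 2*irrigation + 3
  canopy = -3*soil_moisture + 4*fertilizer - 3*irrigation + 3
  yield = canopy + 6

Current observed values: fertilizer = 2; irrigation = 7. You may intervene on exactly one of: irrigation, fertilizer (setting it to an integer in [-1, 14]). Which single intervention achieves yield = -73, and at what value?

set irrigation = 9

Intervening on irrigation: with other inputs at their observed values, yield = -9*irrigation + 8. Solving for -73 gives irrigation = 9, within [-1, 14].
Intervening on fertilizer: yield = 4*fertilizer - 63. Reaching -73 requires fertilizer = -5/2, not an integer.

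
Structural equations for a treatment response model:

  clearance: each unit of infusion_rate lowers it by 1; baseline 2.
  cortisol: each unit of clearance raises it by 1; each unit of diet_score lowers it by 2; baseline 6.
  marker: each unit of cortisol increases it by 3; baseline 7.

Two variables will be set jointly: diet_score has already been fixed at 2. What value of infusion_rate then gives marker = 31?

With diet_score held at 2:
Substituting into the cortisol equation gives cortisol = -infusion_rate + 4.
Substituting into the marker equation gives marker = -3*infusion_rate + 19.
Solve -3*infusion_rate + 19 = 31: infusion_rate = (31 - 19) / -3 = -4.

infusion_rate = -4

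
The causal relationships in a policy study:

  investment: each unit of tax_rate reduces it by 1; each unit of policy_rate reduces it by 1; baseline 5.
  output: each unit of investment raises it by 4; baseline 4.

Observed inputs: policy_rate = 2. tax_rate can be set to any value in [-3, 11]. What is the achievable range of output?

-28 to 28

Substituting into the investment equation gives investment = -tax_rate + 3.
Substituting into the output equation gives output = -4*tax_rate + 16.
Linear in tax_rate, so extremes are at the endpoints: tax_rate = -3 gives output = 28; tax_rate = 11 gives output = -28.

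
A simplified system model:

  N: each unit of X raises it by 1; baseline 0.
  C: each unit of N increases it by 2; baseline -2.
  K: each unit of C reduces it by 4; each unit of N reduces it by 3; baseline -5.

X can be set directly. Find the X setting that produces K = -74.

Substituting into the C equation gives C = 2*X - 2.
So K = -11*X + 3.
Solve -11*X + 3 = -74: X = (-74 - 3) / -11 = 7.

X = 7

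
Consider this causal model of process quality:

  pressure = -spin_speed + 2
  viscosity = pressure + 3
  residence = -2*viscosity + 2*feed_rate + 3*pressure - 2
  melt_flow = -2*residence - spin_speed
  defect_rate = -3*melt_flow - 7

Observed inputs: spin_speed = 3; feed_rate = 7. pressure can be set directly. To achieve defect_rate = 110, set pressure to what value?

pressure = 12

Intervening on pressure fixes its value directly, overriding its dependence on spin_speed.
Substituting into the residence equation gives residence = pressure + 6.
Substituting into the melt_flow equation gives melt_flow = -2*pressure - 15.
Substituting into the defect_rate equation gives defect_rate = 6*pressure + 38.
Solve 6*pressure + 38 = 110: pressure = (110 - 38) / 6 = 12.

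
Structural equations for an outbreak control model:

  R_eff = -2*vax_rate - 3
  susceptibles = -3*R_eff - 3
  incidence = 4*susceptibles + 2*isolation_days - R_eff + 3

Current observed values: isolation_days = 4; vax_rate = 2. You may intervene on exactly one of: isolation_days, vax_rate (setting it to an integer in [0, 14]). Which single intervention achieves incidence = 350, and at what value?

set vax_rate = 12

Intervening on isolation_days: incidence = 2*isolation_days + 82. Reaching 350 requires isolation_days = 134, outside [0, 14].
Intervening on vax_rate: with other inputs at their observed values, incidence = 26*vax_rate + 38. Solving for 350 gives vax_rate = 12, within [0, 14].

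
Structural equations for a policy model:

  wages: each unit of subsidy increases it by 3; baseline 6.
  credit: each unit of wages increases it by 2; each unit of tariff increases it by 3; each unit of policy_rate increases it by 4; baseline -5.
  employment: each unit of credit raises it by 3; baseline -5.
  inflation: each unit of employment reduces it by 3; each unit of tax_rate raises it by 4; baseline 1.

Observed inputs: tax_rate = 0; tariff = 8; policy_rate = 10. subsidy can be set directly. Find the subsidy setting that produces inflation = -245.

subsidy = -7

Substituting into the credit equation gives credit = 6*subsidy + 71.
This gives employment = 18*subsidy + 208.
Substituting into the inflation equation gives inflation = -54*subsidy - 623.
Solve -54*subsidy - 623 = -245: subsidy = (-245 + 623) / -54 = -7.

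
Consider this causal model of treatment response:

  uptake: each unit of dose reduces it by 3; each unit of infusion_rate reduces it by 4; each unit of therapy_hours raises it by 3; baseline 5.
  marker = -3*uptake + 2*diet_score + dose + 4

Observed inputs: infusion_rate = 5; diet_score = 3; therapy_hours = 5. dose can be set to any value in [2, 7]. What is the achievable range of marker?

Substituting into the uptake equation gives uptake = -3*dose.
Substituting into the marker equation gives marker = 10*dose + 10.
Linear in dose, so extremes are at the endpoints: dose = 2 gives marker = 30; dose = 7 gives marker = 80.

30 to 80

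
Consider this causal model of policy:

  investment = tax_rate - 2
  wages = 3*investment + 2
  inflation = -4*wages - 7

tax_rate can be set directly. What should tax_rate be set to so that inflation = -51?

Substituting into the wages equation gives wages = 3*tax_rate - 4.
This gives inflation = -12*tax_rate + 9.
Solve -12*tax_rate + 9 = -51: tax_rate = (-51 - 9) / -12 = 5.

tax_rate = 5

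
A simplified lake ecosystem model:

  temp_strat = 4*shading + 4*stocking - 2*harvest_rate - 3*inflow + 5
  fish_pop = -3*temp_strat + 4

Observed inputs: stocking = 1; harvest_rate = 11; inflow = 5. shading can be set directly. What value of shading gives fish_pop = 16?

shading = 6

Substituting into the temp_strat equation gives temp_strat = 4*shading - 28.
Substituting into the fish_pop equation gives fish_pop = -12*shading + 88.
Solve -12*shading + 88 = 16: shading = (16 - 88) / -12 = 6.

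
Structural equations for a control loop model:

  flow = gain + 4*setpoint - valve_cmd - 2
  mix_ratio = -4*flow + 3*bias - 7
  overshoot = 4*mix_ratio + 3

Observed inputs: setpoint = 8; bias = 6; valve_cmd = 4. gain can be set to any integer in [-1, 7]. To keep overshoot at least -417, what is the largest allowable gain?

Substituting into the flow equation gives flow = gain + 26.
Substituting into the mix_ratio equation gives mix_ratio = -4*gain - 93.
This gives overshoot = -16*gain - 369.
Require -16*gain - 369 ≥ -417, so gain ≤ 3.
The largest integer in [-1, 7] satisfying this is 3.

gain = 3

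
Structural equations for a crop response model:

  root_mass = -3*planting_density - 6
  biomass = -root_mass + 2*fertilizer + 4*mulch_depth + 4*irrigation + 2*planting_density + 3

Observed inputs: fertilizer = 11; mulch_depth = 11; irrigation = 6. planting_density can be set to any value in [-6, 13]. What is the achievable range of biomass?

Substituting into the biomass equation gives biomass = 5*planting_density + 99.
Linear in planting_density, so extremes are at the endpoints: planting_density = -6 gives biomass = 69; planting_density = 13 gives biomass = 164.

69 to 164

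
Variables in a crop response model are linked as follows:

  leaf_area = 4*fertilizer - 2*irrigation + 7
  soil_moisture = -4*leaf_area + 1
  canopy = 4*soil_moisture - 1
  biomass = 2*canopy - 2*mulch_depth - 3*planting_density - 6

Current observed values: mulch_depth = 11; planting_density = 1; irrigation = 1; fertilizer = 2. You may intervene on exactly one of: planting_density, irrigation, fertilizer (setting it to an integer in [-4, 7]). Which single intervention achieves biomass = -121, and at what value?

Intervening on planting_density: biomass = -3*planting_density - 438. Reaching -121 requires planting_density = -317/3, not an integer.
Intervening on irrigation: with other inputs at their observed values, biomass = 64*irrigation - 505. Solving for -121 gives irrigation = 6, within [-4, 7].
Intervening on fertilizer: biomass = -128*fertilizer - 185. Reaching -121 requires fertilizer = -1/2, not an integer.

set irrigation = 6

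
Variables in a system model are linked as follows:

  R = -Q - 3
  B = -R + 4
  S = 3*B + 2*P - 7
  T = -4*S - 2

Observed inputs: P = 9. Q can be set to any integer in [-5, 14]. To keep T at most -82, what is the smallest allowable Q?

Q = -4

Substituting into the B equation gives B = Q + 7.
Substituting into the S equation gives S = 3*Q + 32.
This gives T = -12*Q - 130.
Require -12*Q - 130 ≤ -82, so Q ≥ -4.
The smallest integer in [-5, 14] satisfying this is -4.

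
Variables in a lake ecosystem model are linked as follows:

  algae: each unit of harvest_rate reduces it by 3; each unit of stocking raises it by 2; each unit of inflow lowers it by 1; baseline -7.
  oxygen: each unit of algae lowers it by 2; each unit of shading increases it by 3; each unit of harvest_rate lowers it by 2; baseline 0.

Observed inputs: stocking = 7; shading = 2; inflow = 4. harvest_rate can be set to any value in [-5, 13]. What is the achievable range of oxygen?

-20 to 52

Substituting into the algae equation gives algae = -3*harvest_rate + 3.
Substituting into the oxygen equation gives oxygen = 4*harvest_rate.
Linear in harvest_rate, so extremes are at the endpoints: harvest_rate = -5 gives oxygen = -20; harvest_rate = 13 gives oxygen = 52.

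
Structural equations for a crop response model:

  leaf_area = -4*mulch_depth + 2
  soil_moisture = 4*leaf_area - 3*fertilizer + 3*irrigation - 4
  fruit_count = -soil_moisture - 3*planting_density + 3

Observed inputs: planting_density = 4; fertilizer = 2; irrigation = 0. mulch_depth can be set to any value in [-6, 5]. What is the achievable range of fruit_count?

-103 to 73

Substituting into the soil_moisture equation gives soil_moisture = -16*mulch_depth - 2.
So fruit_count = 16*mulch_depth - 7.
Linear in mulch_depth, so extremes are at the endpoints: mulch_depth = -6 gives fruit_count = -103; mulch_depth = 5 gives fruit_count = 73.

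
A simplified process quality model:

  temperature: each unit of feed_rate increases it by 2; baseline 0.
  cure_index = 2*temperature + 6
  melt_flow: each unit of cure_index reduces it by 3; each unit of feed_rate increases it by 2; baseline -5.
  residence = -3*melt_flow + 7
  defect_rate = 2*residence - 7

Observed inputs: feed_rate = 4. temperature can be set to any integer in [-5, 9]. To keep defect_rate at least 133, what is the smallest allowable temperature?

temperature = 1

Intervening on temperature fixes its value directly, overriding its dependence on feed_rate.
Substituting into the melt_flow equation gives melt_flow = -6*temperature - 15.
residence becomes 18*temperature + 52.
Substituting into the defect_rate equation gives defect_rate = 36*temperature + 97.
Require 36*temperature + 97 ≥ 133, so temperature ≥ 1.
The smallest integer in [-5, 9] satisfying this is 1.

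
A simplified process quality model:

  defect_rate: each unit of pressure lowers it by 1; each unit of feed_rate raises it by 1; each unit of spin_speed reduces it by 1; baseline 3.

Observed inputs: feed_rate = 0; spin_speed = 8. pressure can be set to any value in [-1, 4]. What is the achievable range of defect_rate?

-9 to -4

Substituting into the defect_rate equation gives defect_rate = -pressure - 5.
Linear in pressure, so extremes are at the endpoints: pressure = -1 gives defect_rate = -4; pressure = 4 gives defect_rate = -9.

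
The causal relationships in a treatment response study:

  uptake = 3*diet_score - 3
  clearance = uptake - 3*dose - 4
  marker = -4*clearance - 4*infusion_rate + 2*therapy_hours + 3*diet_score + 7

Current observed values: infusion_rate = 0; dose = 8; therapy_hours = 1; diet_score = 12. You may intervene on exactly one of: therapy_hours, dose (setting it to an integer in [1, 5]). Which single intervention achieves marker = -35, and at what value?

Intervening on therapy_hours: marker = 2*therapy_hours + 23. Reaching -35 requires therapy_hours = -29, outside [1, 5].
Intervening on dose: with other inputs at their observed values, marker = 12*dose - 71. Solving for -35 gives dose = 3, within [1, 5].

set dose = 3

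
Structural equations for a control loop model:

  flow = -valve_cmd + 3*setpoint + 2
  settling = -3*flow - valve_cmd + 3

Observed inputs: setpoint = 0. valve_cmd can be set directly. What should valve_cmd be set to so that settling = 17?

valve_cmd = 10

Substituting into the flow equation gives flow = -valve_cmd + 2.
Substituting into the settling equation gives settling = 2*valve_cmd - 3.
Solve 2*valve_cmd - 3 = 17: valve_cmd = (17 + 3) / 2 = 10.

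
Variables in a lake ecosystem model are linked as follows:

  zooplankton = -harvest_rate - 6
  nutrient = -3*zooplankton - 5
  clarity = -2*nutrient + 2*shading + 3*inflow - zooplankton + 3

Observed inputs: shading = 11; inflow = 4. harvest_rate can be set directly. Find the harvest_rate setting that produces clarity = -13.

harvest_rate = 6

Substituting into the nutrient equation gives nutrient = 3*harvest_rate + 13.
This gives clarity = -5*harvest_rate + 17.
Solve -5*harvest_rate + 17 = -13: harvest_rate = (-13 - 17) / -5 = 6.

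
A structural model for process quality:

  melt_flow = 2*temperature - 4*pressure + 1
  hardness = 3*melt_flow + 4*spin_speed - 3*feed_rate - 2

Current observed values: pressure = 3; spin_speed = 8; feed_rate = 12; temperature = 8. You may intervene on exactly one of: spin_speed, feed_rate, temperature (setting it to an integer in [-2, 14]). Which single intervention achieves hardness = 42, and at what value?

set feed_rate = 1

Intervening on spin_speed: hardness = 4*spin_speed - 23. Reaching 42 requires spin_speed = 65/4, not an integer.
Intervening on feed_rate: with other inputs at their observed values, hardness = -3*feed_rate + 45. Solving for 42 gives feed_rate = 1, within [-2, 14].
Intervening on temperature: hardness = 6*temperature - 39. Reaching 42 requires temperature = 27/2, not an integer.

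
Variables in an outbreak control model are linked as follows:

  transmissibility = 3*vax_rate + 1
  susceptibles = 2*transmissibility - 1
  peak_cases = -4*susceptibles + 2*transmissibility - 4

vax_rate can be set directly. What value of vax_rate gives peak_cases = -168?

vax_rate = 9

Substituting into the susceptibles equation gives susceptibles = 6*vax_rate + 1.
So peak_cases = -18*vax_rate - 6.
Solve -18*vax_rate - 6 = -168: vax_rate = (-168 + 6) / -18 = 9.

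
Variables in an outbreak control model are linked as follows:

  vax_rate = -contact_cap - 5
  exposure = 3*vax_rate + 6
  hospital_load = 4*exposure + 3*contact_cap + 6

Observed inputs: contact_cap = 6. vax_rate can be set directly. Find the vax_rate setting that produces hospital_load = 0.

Intervening on vax_rate fixes its value directly, overriding its dependence on contact_cap.
Substituting into the hospital_load equation gives hospital_load = 12*vax_rate + 48.
Solve 12*vax_rate + 48 = 0: vax_rate = (0 - 48) / 12 = -4.

vax_rate = -4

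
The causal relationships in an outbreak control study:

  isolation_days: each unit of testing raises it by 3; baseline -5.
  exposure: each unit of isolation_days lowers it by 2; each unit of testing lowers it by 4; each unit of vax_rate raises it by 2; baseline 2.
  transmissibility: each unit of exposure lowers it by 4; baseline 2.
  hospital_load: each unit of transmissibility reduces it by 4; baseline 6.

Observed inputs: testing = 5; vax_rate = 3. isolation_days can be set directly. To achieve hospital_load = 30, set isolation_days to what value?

isolation_days = -7

Intervening on isolation_days fixes its value directly, overriding its dependence on testing.
Substituting into the exposure equation gives exposure = -2*isolation_days - 12.
Substituting into the transmissibility equation gives transmissibility = 8*isolation_days + 50.
Substituting into the hospital_load equation gives hospital_load = -32*isolation_days - 194.
Solve -32*isolation_days - 194 = 30: isolation_days = (30 + 194) / -32 = -7.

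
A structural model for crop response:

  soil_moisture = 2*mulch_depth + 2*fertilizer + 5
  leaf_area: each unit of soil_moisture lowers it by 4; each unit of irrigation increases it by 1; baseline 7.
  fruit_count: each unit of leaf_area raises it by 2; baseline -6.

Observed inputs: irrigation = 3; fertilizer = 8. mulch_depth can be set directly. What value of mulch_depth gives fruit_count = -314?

Substituting into the soil_moisture equation gives soil_moisture = 2*mulch_depth + 21.
Substituting into the leaf_area equation gives leaf_area = -8*mulch_depth - 74.
Substituting into the fruit_count equation gives fruit_count = -16*mulch_depth - 154.
Solve -16*mulch_depth - 154 = -314: mulch_depth = (-314 + 154) / -16 = 10.

mulch_depth = 10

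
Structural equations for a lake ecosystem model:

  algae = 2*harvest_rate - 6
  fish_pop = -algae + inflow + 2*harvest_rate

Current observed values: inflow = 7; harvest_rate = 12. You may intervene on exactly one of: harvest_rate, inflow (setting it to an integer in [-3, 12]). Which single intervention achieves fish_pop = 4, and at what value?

Intervening on harvest_rate: the paths from harvest_rate to fish_pop cancel (net effect zero), leaving fish_pop = 13; 4 is unreachable this way.
Intervening on inflow: with other inputs at their observed values, fish_pop = inflow + 6. Solving for 4 gives inflow = -2, within [-3, 12].

set inflow = -2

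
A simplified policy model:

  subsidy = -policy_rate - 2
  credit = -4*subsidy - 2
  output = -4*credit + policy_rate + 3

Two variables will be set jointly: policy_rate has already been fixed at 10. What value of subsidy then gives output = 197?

With policy_rate held at 10:
Intervening on subsidy fixes its value directly, overriding its dependence on policy_rate.
Substituting into the output equation gives output = 16*subsidy + 21.
Solve 16*subsidy + 21 = 197: subsidy = (197 - 21) / 16 = 11.

subsidy = 11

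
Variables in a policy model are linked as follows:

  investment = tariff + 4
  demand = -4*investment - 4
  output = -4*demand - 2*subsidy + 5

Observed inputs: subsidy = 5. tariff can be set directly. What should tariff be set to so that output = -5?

Substituting into the demand equation gives demand = -4*tariff - 20.
output becomes 16*tariff + 75.
Solve 16*tariff + 75 = -5: tariff = (-5 - 75) / 16 = -5.

tariff = -5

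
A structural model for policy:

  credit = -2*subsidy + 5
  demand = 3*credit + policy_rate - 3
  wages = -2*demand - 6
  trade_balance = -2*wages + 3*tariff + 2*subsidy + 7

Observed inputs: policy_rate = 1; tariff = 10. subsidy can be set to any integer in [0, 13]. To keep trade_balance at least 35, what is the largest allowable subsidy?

subsidy = 3

Substituting into the demand equation gives demand = -6*subsidy + 13.
So wages = 12*subsidy - 32.
Substituting into the trade_balance equation gives trade_balance = -22*subsidy + 101.
Require -22*subsidy + 101 ≥ 35, so subsidy ≤ 3.
The largest integer in [0, 13] satisfying this is 3.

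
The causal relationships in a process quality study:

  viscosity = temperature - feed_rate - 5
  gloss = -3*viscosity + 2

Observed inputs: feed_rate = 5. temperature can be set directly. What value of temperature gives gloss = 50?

temperature = -6

Substituting into the viscosity equation gives viscosity = temperature - 10.
gloss becomes -3*temperature + 32.
Solve -3*temperature + 32 = 50: temperature = (50 - 32) / -3 = -6.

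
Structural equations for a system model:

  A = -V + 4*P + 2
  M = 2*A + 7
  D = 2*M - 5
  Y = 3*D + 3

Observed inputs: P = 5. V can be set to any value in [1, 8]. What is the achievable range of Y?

198 to 282

Substituting into the A equation gives A = -V + 22.
Substituting into the M equation gives M = -2*V + 51.
This gives D = -4*V + 97.
This gives Y = -12*V + 294.
Linear in V, so extremes are at the endpoints: V = 1 gives Y = 282; V = 8 gives Y = 198.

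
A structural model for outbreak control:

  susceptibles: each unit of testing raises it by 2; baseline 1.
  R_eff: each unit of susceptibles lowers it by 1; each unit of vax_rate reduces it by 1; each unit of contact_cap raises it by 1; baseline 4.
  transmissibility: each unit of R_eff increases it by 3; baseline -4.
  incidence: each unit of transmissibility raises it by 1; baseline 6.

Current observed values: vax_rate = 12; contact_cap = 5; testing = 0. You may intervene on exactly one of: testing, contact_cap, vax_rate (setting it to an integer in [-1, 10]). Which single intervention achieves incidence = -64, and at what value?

set testing = 9

Intervening on testing: with other inputs at their observed values, incidence = -6*testing - 10. Solving for -64 gives testing = 9, within [-1, 10].
Intervening on contact_cap: incidence = 3*contact_cap - 25. Reaching -64 requires contact_cap = -13, outside [-1, 10].
Intervening on vax_rate: incidence = -3*vax_rate + 26. Reaching -64 requires vax_rate = 30, outside [-1, 10].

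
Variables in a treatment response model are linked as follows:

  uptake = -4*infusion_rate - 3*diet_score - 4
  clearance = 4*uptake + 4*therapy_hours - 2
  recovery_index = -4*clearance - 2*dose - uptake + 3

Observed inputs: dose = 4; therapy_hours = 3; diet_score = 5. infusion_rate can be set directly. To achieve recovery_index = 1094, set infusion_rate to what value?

Substituting into the uptake equation gives uptake = -4*infusion_rate - 19.
This gives clearance = -16*infusion_rate - 66.
Substituting into the recovery_index equation gives recovery_index = 68*infusion_rate + 278.
Solve 68*infusion_rate + 278 = 1094: infusion_rate = (1094 - 278) / 68 = 12.

infusion_rate = 12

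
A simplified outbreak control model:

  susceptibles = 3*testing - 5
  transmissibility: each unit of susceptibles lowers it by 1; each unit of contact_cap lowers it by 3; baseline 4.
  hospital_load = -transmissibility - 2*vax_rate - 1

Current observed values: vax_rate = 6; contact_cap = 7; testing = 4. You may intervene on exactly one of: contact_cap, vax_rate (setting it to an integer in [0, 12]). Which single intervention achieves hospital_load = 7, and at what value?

Intervening on contact_cap: hospital_load = 3*contact_cap - 10. Reaching 7 requires contact_cap = 17/3, not an integer.
Intervening on vax_rate: with other inputs at their observed values, hospital_load = -2*vax_rate + 23. Solving for 7 gives vax_rate = 8, within [0, 12].

set vax_rate = 8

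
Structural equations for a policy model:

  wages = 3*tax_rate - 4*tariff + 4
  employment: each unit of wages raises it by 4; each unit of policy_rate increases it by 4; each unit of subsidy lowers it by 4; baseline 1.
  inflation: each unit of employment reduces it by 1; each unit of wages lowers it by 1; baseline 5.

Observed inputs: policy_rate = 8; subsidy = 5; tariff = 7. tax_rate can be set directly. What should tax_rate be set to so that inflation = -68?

Substituting into the wages equation gives wages = 3*tax_rate - 24.
Substituting into the employment equation gives employment = 12*tax_rate - 83.
So inflation = -15*tax_rate + 112.
Solve -15*tax_rate + 112 = -68: tax_rate = (-68 - 112) / -15 = 12.

tax_rate = 12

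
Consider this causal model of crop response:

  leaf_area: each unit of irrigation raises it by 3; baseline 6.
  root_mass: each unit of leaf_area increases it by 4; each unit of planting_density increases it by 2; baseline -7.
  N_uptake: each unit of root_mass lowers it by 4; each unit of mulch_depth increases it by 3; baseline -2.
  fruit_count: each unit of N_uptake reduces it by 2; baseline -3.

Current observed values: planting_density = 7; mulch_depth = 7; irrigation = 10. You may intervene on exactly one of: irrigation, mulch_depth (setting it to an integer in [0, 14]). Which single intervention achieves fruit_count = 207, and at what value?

set irrigation = 0

Intervening on irrigation: with other inputs at their observed values, fruit_count = 96*irrigation + 207. Solving for 207 gives irrigation = 0, within [0, 14].
Intervening on mulch_depth: fruit_count = -6*mulch_depth + 1209. Reaching 207 requires mulch_depth = 167, outside [0, 14].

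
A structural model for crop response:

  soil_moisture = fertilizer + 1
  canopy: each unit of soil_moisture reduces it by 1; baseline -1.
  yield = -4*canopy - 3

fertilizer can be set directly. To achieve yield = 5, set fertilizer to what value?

fertilizer = 0

Substituting into the canopy equation gives canopy = -fertilizer - 2.
yield becomes 4*fertilizer + 5.
Solve 4*fertilizer + 5 = 5: fertilizer = (5 - 5) / 4 = 0.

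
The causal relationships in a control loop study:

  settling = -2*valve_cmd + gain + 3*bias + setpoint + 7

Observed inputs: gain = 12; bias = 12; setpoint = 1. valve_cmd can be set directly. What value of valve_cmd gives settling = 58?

valve_cmd = -1

Substituting into the settling equation gives settling = -2*valve_cmd + 56.
Solve -2*valve_cmd + 56 = 58: valve_cmd = (58 - 56) / -2 = -1.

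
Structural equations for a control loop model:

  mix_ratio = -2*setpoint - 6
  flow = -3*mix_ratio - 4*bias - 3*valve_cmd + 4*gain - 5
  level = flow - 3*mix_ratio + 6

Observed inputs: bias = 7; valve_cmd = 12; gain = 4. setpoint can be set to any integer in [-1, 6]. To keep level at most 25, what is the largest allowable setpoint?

setpoint = 3

Substituting into the flow equation gives flow = 6*setpoint - 35.
Substituting into the level equation gives level = 12*setpoint - 11.
Require 12*setpoint - 11 ≤ 25, so setpoint ≤ 3.
The largest integer in [-1, 6] satisfying this is 3.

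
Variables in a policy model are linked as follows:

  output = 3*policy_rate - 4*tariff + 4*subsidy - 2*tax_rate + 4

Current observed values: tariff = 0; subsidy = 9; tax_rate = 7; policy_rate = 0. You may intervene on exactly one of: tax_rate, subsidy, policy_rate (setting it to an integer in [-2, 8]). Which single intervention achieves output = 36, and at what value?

set tax_rate = 2

Intervening on tax_rate: with other inputs at their observed values, output = -2*tax_rate + 40. Solving for 36 gives tax_rate = 2, within [-2, 8].
Intervening on subsidy: output = 4*subsidy - 10. Reaching 36 requires subsidy = 23/2, not an integer.
Intervening on policy_rate: output = 3*policy_rate + 26. Reaching 36 requires policy_rate = 10/3, not an integer.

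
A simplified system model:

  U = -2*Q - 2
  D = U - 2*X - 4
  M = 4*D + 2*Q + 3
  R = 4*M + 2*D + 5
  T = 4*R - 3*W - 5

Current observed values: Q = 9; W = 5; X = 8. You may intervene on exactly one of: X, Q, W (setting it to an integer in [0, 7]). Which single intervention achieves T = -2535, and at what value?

Intervening on X: T = -144*X - 1392. Reaching -2535 requires X = 127/16, not an integer.
Intervening on Q: T = -112*Q - 1536. Reaching -2535 requires Q = 999/112, not an integer.
Intervening on W: with other inputs at their observed values, T = -3*W - 2529. Solving for -2535 gives W = 2, within [0, 7].

set W = 2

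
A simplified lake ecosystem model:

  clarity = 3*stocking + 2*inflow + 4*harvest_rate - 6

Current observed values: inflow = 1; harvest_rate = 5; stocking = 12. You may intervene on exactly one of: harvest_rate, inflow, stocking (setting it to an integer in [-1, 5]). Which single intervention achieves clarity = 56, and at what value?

set inflow = 3

Intervening on harvest_rate: clarity = 4*harvest_rate + 32. Reaching 56 requires harvest_rate = 6, outside [-1, 5].
Intervening on inflow: with other inputs at their observed values, clarity = 2*inflow + 50. Solving for 56 gives inflow = 3, within [-1, 5].
Intervening on stocking: clarity = 3*stocking + 16. Reaching 56 requires stocking = 40/3, not an integer.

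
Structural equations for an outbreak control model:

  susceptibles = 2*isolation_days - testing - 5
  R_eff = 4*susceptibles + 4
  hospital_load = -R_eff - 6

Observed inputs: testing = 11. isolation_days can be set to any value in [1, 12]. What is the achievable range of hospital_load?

-42 to 46

Substituting into the susceptibles equation gives susceptibles = 2*isolation_days - 16.
R_eff becomes 8*isolation_days - 60.
This gives hospital_load = -8*isolation_days + 54.
Linear in isolation_days, so extremes are at the endpoints: isolation_days = 1 gives hospital_load = 46; isolation_days = 12 gives hospital_load = -42.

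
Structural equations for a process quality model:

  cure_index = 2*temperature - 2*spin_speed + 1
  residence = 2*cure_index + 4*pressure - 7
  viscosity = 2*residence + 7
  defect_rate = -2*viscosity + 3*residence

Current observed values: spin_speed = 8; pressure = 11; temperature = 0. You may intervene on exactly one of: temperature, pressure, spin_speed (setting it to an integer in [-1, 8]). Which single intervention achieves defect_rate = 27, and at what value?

Intervening on temperature: defect_rate = -4*temperature - 21. Reaching 27 requires temperature = -12, outside [-1, 8].
Intervening on pressure: with other inputs at their observed values, defect_rate = -4*pressure + 23. Solving for 27 gives pressure = -1, within [-1, 8].
Intervening on spin_speed: defect_rate = 4*spin_speed - 53. Reaching 27 requires spin_speed = 20, outside [-1, 8].

set pressure = -1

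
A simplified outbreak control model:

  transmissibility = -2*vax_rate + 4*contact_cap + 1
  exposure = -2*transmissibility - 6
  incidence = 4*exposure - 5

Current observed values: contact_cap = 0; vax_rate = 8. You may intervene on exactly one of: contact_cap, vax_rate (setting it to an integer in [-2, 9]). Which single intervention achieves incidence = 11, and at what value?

Intervening on contact_cap: incidence = -32*contact_cap + 91. Reaching 11 requires contact_cap = 5/2, not an integer.
Intervening on vax_rate: with other inputs at their observed values, incidence = 16*vax_rate - 37. Solving for 11 gives vax_rate = 3, within [-2, 9].

set vax_rate = 3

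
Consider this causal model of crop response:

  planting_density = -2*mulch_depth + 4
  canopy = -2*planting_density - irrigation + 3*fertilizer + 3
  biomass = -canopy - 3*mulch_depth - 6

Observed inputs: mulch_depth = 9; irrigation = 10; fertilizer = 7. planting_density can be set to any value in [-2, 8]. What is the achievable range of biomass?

-51 to -31

Intervening on planting_density fixes its value directly, overriding its dependence on mulch_depth.
Substituting into the canopy equation gives canopy = -2*planting_density + 14.
Substituting into the biomass equation gives biomass = 2*planting_density - 47.
Linear in planting_density, so extremes are at the endpoints: planting_density = -2 gives biomass = -51; planting_density = 8 gives biomass = -31.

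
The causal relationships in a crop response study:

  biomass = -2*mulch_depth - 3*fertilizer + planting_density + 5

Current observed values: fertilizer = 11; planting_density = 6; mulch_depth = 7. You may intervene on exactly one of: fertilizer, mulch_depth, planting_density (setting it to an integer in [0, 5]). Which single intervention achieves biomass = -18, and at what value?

Intervening on fertilizer: with other inputs at their observed values, biomass = -3*fertilizer - 3. Solving for -18 gives fertilizer = 5, within [0, 5].
Intervening on mulch_depth: biomass = -2*mulch_depth - 22. Reaching -18 requires mulch_depth = -2, outside [0, 5].
Intervening on planting_density: biomass = planting_density - 42. Reaching -18 requires planting_density = 24, outside [0, 5].

set fertilizer = 5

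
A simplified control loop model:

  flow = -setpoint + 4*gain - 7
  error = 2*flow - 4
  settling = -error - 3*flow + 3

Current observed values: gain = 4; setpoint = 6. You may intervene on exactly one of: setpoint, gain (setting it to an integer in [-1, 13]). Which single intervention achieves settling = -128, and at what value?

set gain = 10

Intervening on setpoint: settling = 5*setpoint - 38. Reaching -128 requires setpoint = -18, outside [-1, 13].
Intervening on gain: with other inputs at their observed values, settling = -20*gain + 72. Solving for -128 gives gain = 10, within [-1, 13].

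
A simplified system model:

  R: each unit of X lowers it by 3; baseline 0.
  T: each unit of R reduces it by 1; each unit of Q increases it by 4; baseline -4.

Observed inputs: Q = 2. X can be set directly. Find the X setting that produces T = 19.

Substituting into the T equation gives T = 3*X + 4.
Solve 3*X + 4 = 19: X = (19 - 4) / 3 = 5.

X = 5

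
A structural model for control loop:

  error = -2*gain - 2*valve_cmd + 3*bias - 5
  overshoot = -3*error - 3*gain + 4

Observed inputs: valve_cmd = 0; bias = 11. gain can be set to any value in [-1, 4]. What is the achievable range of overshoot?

Substituting into the error equation gives error = -2*gain + 28.
This gives overshoot = 3*gain - 80.
Linear in gain, so extremes are at the endpoints: gain = -1 gives overshoot = -83; gain = 4 gives overshoot = -68.

-83 to -68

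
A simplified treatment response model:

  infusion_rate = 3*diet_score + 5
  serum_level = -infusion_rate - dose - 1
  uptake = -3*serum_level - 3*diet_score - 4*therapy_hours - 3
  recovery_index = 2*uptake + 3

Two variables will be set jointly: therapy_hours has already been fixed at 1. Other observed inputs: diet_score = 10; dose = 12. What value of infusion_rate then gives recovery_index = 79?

With therapy_hours held at 1:
Intervening on infusion_rate fixes its value directly, overriding its dependence on diet_score.
Substituting into the serum_level equation gives serum_level = -infusion_rate - 13.
uptake becomes 3*infusion_rate + 2.
So recovery_index = 6*infusion_rate + 7.
Solve 6*infusion_rate + 7 = 79: infusion_rate = (79 - 7) / 6 = 12.

infusion_rate = 12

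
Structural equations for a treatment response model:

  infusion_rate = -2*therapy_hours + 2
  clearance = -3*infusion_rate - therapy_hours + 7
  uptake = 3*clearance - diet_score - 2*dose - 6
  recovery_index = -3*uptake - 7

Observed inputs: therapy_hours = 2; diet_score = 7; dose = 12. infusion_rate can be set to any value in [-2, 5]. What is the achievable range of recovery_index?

5 to 194

Intervening on infusion_rate fixes its value directly, overriding its dependence on therapy_hours.
Substituting into the clearance equation gives clearance = -3*infusion_rate + 5.
So uptake = -9*infusion_rate - 22.
Substituting into the recovery_index equation gives recovery_index = 27*infusion_rate + 59.
Linear in infusion_rate, so extremes are at the endpoints: infusion_rate = -2 gives recovery_index = 5; infusion_rate = 5 gives recovery_index = 194.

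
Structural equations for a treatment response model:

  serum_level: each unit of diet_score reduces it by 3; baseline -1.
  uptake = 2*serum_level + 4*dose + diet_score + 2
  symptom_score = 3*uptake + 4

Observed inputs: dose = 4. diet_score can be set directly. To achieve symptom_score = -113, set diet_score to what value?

Substituting into the uptake equation gives uptake = -5*diet_score + 16.
Substituting into the symptom_score equation gives symptom_score = -15*diet_score + 52.
Solve -15*diet_score + 52 = -113: diet_score = (-113 - 52) / -15 = 11.

diet_score = 11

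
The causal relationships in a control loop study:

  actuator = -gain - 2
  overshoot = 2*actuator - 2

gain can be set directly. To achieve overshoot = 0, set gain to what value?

Substituting into the overshoot equation gives overshoot = -2*gain - 6.
Solve -2*gain - 6 = 0: gain = (0 + 6) / -2 = -3.

gain = -3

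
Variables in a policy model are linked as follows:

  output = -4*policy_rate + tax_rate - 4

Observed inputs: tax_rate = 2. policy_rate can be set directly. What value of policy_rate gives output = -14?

Substituting into the output equation gives output = -4*policy_rate - 2.
Solve -4*policy_rate - 2 = -14: policy_rate = (-14 + 2) / -4 = 3.

policy_rate = 3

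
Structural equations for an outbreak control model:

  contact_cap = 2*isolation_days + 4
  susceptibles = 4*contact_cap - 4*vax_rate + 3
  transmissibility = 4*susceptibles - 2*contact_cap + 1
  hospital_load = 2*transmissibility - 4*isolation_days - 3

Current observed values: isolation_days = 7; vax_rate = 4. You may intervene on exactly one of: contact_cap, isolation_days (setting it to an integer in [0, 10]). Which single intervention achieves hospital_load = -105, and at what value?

set contact_cap = 1

Intervening on contact_cap: with other inputs at their observed values, hospital_load = 28*contact_cap - 133. Solving for -105 gives contact_cap = 1, within [0, 10].
Intervening on isolation_days: hospital_load = 52*isolation_days + 7. Reaching -105 requires isolation_days = -28/13, not an integer.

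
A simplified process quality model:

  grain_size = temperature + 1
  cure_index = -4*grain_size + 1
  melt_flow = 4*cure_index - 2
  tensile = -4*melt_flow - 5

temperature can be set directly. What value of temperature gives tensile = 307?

Substituting into the cure_index equation gives cure_index = -4*temperature - 3.
Substituting into the melt_flow equation gives melt_flow = -16*temperature - 14.
Substituting into the tensile equation gives tensile = 64*temperature + 51.
Solve 64*temperature + 51 = 307: temperature = (307 - 51) / 64 = 4.

temperature = 4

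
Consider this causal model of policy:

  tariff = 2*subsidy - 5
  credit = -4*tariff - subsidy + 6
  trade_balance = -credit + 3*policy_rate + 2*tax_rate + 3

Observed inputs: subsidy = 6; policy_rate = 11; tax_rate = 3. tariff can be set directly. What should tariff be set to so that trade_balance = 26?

Intervening on tariff fixes its value directly, overriding its dependence on subsidy.
Substituting into the credit equation gives credit = -4*tariff.
Substituting into the trade_balance equation gives trade_balance = 4*tariff + 42.
Solve 4*tariff + 42 = 26: tariff = (26 - 42) / 4 = -4.

tariff = -4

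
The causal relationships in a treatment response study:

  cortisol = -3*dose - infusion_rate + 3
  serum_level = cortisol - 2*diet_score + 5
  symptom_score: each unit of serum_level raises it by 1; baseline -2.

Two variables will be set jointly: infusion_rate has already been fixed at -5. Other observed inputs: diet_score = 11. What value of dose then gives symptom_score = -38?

With infusion_rate held at -5:
Substituting into the cortisol equation gives cortisol = -3*dose + 8.
So serum_level = -3*dose - 9.
Substituting into the symptom_score equation gives symptom_score = -3*dose - 11.
Solve -3*dose - 11 = -38: dose = (-38 + 11) / -3 = 9.

dose = 9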